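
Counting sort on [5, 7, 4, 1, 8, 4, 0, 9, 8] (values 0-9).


Input: [5, 7, 4, 1, 8, 4, 0, 9, 8]
Counts: [1, 1, 0, 0, 2, 1, 0, 1, 2, 1]

Sorted: [0, 1, 4, 4, 5, 7, 8, 8, 9]


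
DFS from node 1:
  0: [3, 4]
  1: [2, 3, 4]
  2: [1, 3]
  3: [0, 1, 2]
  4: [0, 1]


Visit 1, push [4, 3, 2]
Visit 2, push [3]
Visit 3, push [0]
Visit 0, push [4]
Visit 4, push []

DFS order: [1, 2, 3, 0, 4]


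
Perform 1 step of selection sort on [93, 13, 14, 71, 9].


Initial: [93, 13, 14, 71, 9]
Step 1: min=9 at 4
  Swap: [9, 13, 14, 71, 93]

After 1 step: [9, 13, 14, 71, 93]


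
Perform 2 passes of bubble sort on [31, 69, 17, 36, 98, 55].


Initial: [31, 69, 17, 36, 98, 55]
Pass 1: [31, 17, 36, 69, 55, 98] (3 swaps)
Pass 2: [17, 31, 36, 55, 69, 98] (2 swaps)

After 2 passes: [17, 31, 36, 55, 69, 98]


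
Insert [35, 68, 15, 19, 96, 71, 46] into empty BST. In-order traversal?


Insert 35: root
Insert 68: R from 35
Insert 15: L from 35
Insert 19: L from 35 -> R from 15
Insert 96: R from 35 -> R from 68
Insert 71: R from 35 -> R from 68 -> L from 96
Insert 46: R from 35 -> L from 68

In-order: [15, 19, 35, 46, 68, 71, 96]


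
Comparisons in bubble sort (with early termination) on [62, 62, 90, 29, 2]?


Algorithm: bubble sort (with early termination)
Input: [62, 62, 90, 29, 2]
Sorted: [2, 29, 62, 62, 90]

10


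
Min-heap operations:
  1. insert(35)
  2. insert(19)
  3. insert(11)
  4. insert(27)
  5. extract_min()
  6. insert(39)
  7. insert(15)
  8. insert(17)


insert(35) -> [35]
insert(19) -> [19, 35]
insert(11) -> [11, 35, 19]
insert(27) -> [11, 27, 19, 35]
extract_min()->11, [19, 27, 35]
insert(39) -> [19, 27, 35, 39]
insert(15) -> [15, 19, 35, 39, 27]
insert(17) -> [15, 19, 17, 39, 27, 35]

Final heap: [15, 19, 17, 39, 27, 35]


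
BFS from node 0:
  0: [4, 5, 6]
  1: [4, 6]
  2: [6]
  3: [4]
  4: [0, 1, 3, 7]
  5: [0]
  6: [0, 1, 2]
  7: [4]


Visit 0, enqueue [4, 5, 6]
Visit 4, enqueue [1, 3, 7]
Visit 5, enqueue []
Visit 6, enqueue [2]
Visit 1, enqueue []
Visit 3, enqueue []
Visit 7, enqueue []
Visit 2, enqueue []

BFS order: [0, 4, 5, 6, 1, 3, 7, 2]


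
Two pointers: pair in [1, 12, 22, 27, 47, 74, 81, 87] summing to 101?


lo=0(1)+hi=7(87)=88
lo=1(12)+hi=7(87)=99
lo=2(22)+hi=7(87)=109
lo=2(22)+hi=6(81)=103
lo=2(22)+hi=5(74)=96
lo=3(27)+hi=5(74)=101

Yes: 27+74=101


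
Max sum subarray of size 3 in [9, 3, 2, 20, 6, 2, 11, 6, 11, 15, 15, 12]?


[0:3]: 14
[1:4]: 25
[2:5]: 28
[3:6]: 28
[4:7]: 19
[5:8]: 19
[6:9]: 28
[7:10]: 32
[8:11]: 41
[9:12]: 42

Max: 42 at [9:12]


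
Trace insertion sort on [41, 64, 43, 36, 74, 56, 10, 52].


Initial: [41, 64, 43, 36, 74, 56, 10, 52]
Insert 64: [41, 64, 43, 36, 74, 56, 10, 52]
Insert 43: [41, 43, 64, 36, 74, 56, 10, 52]
Insert 36: [36, 41, 43, 64, 74, 56, 10, 52]
Insert 74: [36, 41, 43, 64, 74, 56, 10, 52]
Insert 56: [36, 41, 43, 56, 64, 74, 10, 52]
Insert 10: [10, 36, 41, 43, 56, 64, 74, 52]
Insert 52: [10, 36, 41, 43, 52, 56, 64, 74]

Sorted: [10, 36, 41, 43, 52, 56, 64, 74]


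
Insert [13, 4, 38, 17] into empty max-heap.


Insert 13: [13]
Insert 4: [13, 4]
Insert 38: [38, 4, 13]
Insert 17: [38, 17, 13, 4]

Final heap: [38, 17, 13, 4]


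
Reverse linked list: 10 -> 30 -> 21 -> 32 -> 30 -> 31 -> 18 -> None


Step 1: curr=10, set curr.next=prev(None) | reversed so far: 10
Step 2: curr=30, set curr.next=prev(10) | reversed so far: 30 -> 10
Step 3: curr=21, set curr.next=prev(30) | reversed so far: 21 -> 30 -> 10
Step 4: curr=32, set curr.next=prev(21) | reversed so far: 32 -> 21 -> 30 -> 10
Step 5: curr=30, set curr.next=prev(32) | reversed so far: 30 -> 32 -> 21 -> 30 -> 10
Step 6: curr=31, set curr.next=prev(30) | reversed so far: 31 -> 30 -> 32 -> 21 -> 30 -> 10
Step 7: curr=18, set curr.next=prev(31) | reversed so far: 18 -> 31 -> 30 -> 32 -> 21 -> 30 -> 10

18 -> 31 -> 30 -> 32 -> 21 -> 30 -> 10 -> None


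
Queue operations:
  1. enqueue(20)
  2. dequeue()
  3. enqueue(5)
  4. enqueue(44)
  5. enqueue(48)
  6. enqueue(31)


enqueue(20) -> [20]
dequeue()->20, []
enqueue(5) -> [5]
enqueue(44) -> [5, 44]
enqueue(48) -> [5, 44, 48]
enqueue(31) -> [5, 44, 48, 31]

Final queue: [5, 44, 48, 31]


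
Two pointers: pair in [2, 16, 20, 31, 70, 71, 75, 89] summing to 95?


lo=0(2)+hi=7(89)=91
lo=1(16)+hi=7(89)=105
lo=1(16)+hi=6(75)=91
lo=2(20)+hi=6(75)=95

Yes: 20+75=95


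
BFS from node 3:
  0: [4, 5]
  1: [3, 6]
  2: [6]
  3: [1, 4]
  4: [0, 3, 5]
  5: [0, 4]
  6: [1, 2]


Visit 3, enqueue [1, 4]
Visit 1, enqueue [6]
Visit 4, enqueue [0, 5]
Visit 6, enqueue [2]
Visit 0, enqueue []
Visit 5, enqueue []
Visit 2, enqueue []

BFS order: [3, 1, 4, 6, 0, 5, 2]


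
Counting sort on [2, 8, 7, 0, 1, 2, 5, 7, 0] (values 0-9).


Input: [2, 8, 7, 0, 1, 2, 5, 7, 0]
Counts: [2, 1, 2, 0, 0, 1, 0, 2, 1, 0]

Sorted: [0, 0, 1, 2, 2, 5, 7, 7, 8]


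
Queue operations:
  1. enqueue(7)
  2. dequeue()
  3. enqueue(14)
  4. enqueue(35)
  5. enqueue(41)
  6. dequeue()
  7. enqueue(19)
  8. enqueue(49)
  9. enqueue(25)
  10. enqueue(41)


enqueue(7) -> [7]
dequeue()->7, []
enqueue(14) -> [14]
enqueue(35) -> [14, 35]
enqueue(41) -> [14, 35, 41]
dequeue()->14, [35, 41]
enqueue(19) -> [35, 41, 19]
enqueue(49) -> [35, 41, 19, 49]
enqueue(25) -> [35, 41, 19, 49, 25]
enqueue(41) -> [35, 41, 19, 49, 25, 41]

Final queue: [35, 41, 19, 49, 25, 41]


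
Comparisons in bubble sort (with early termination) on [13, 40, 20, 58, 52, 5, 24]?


Algorithm: bubble sort (with early termination)
Input: [13, 40, 20, 58, 52, 5, 24]
Sorted: [5, 13, 20, 24, 40, 52, 58]

21


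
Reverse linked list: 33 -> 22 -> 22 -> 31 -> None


Step 1: curr=33, set curr.next=prev(None) | reversed so far: 33
Step 2: curr=22, set curr.next=prev(33) | reversed so far: 22 -> 33
Step 3: curr=22, set curr.next=prev(22) | reversed so far: 22 -> 22 -> 33
Step 4: curr=31, set curr.next=prev(22) | reversed so far: 31 -> 22 -> 22 -> 33

31 -> 22 -> 22 -> 33 -> None


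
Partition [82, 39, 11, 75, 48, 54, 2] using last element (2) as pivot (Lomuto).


Pivot: 2
Place pivot at 0: [2, 39, 11, 75, 48, 54, 82]

Partitioned: [2, 39, 11, 75, 48, 54, 82]


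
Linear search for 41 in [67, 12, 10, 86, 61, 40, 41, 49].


i=0: 67!=41
i=1: 12!=41
i=2: 10!=41
i=3: 86!=41
i=4: 61!=41
i=5: 40!=41
i=6: 41==41 found!

Found at 6, 7 comps


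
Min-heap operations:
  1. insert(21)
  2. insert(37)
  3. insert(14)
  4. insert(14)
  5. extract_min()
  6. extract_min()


insert(21) -> [21]
insert(37) -> [21, 37]
insert(14) -> [14, 37, 21]
insert(14) -> [14, 14, 21, 37]
extract_min()->14, [14, 37, 21]
extract_min()->14, [21, 37]

Final heap: [21, 37]


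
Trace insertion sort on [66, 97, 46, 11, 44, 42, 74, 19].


Initial: [66, 97, 46, 11, 44, 42, 74, 19]
Insert 97: [66, 97, 46, 11, 44, 42, 74, 19]
Insert 46: [46, 66, 97, 11, 44, 42, 74, 19]
Insert 11: [11, 46, 66, 97, 44, 42, 74, 19]
Insert 44: [11, 44, 46, 66, 97, 42, 74, 19]
Insert 42: [11, 42, 44, 46, 66, 97, 74, 19]
Insert 74: [11, 42, 44, 46, 66, 74, 97, 19]
Insert 19: [11, 19, 42, 44, 46, 66, 74, 97]

Sorted: [11, 19, 42, 44, 46, 66, 74, 97]


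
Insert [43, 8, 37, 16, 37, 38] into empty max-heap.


Insert 43: [43]
Insert 8: [43, 8]
Insert 37: [43, 8, 37]
Insert 16: [43, 16, 37, 8]
Insert 37: [43, 37, 37, 8, 16]
Insert 38: [43, 37, 38, 8, 16, 37]

Final heap: [43, 37, 38, 8, 16, 37]


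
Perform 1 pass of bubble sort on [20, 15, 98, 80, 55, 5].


Initial: [20, 15, 98, 80, 55, 5]
Pass 1: [15, 20, 80, 55, 5, 98] (4 swaps)

After 1 pass: [15, 20, 80, 55, 5, 98]


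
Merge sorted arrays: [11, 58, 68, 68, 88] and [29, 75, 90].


Take 11 from A
Take 29 from B
Take 58 from A
Take 68 from A
Take 68 from A
Take 75 from B
Take 88 from A

Merged: [11, 29, 58, 68, 68, 75, 88, 90]


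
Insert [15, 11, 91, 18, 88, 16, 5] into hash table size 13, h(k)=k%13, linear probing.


Insert 15: h=2 -> slot 2
Insert 11: h=11 -> slot 11
Insert 91: h=0 -> slot 0
Insert 18: h=5 -> slot 5
Insert 88: h=10 -> slot 10
Insert 16: h=3 -> slot 3
Insert 5: h=5, 1 probes -> slot 6

Table: [91, None, 15, 16, None, 18, 5, None, None, None, 88, 11, None]


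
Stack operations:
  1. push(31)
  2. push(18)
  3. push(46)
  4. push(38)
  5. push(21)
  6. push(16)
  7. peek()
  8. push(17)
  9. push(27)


push(31) -> [31]
push(18) -> [31, 18]
push(46) -> [31, 18, 46]
push(38) -> [31, 18, 46, 38]
push(21) -> [31, 18, 46, 38, 21]
push(16) -> [31, 18, 46, 38, 21, 16]
peek()->16
push(17) -> [31, 18, 46, 38, 21, 16, 17]
push(27) -> [31, 18, 46, 38, 21, 16, 17, 27]

Final stack: [31, 18, 46, 38, 21, 16, 17, 27]


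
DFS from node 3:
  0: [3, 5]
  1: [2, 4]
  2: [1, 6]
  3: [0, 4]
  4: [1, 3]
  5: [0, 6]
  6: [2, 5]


Visit 3, push [4, 0]
Visit 0, push [5]
Visit 5, push [6]
Visit 6, push [2]
Visit 2, push [1]
Visit 1, push [4]
Visit 4, push []

DFS order: [3, 0, 5, 6, 2, 1, 4]


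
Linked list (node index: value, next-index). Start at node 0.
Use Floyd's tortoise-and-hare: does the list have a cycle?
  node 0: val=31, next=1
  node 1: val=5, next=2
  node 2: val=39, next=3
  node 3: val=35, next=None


Floyd's tortoise (slow, +1) and hare (fast, +2):
  init: slow=0, fast=0
  step 1: slow=1, fast=2
  step 2: fast 2->3->None, no cycle

Cycle: no


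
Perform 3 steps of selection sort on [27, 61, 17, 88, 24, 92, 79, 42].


Initial: [27, 61, 17, 88, 24, 92, 79, 42]
Step 1: min=17 at 2
  Swap: [17, 61, 27, 88, 24, 92, 79, 42]
Step 2: min=24 at 4
  Swap: [17, 24, 27, 88, 61, 92, 79, 42]
Step 3: min=27 at 2
  Swap: [17, 24, 27, 88, 61, 92, 79, 42]

After 3 steps: [17, 24, 27, 88, 61, 92, 79, 42]


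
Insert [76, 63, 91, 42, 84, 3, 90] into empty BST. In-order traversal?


Insert 76: root
Insert 63: L from 76
Insert 91: R from 76
Insert 42: L from 76 -> L from 63
Insert 84: R from 76 -> L from 91
Insert 3: L from 76 -> L from 63 -> L from 42
Insert 90: R from 76 -> L from 91 -> R from 84

In-order: [3, 42, 63, 76, 84, 90, 91]


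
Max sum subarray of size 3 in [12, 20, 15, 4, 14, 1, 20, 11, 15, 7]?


[0:3]: 47
[1:4]: 39
[2:5]: 33
[3:6]: 19
[4:7]: 35
[5:8]: 32
[6:9]: 46
[7:10]: 33

Max: 47 at [0:3]


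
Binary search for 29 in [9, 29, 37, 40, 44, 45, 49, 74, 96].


Step 1: lo=0, hi=8, mid=4, val=44
Step 2: lo=0, hi=3, mid=1, val=29

Found at index 1


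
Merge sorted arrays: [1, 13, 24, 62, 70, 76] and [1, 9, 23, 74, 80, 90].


Take 1 from A
Take 1 from B
Take 9 from B
Take 13 from A
Take 23 from B
Take 24 from A
Take 62 from A
Take 70 from A
Take 74 from B
Take 76 from A

Merged: [1, 1, 9, 13, 23, 24, 62, 70, 74, 76, 80, 90]


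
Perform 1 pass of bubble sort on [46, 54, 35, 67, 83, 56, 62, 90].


Initial: [46, 54, 35, 67, 83, 56, 62, 90]
Pass 1: [46, 35, 54, 67, 56, 62, 83, 90] (3 swaps)

After 1 pass: [46, 35, 54, 67, 56, 62, 83, 90]


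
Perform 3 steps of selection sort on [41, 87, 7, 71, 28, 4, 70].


Initial: [41, 87, 7, 71, 28, 4, 70]
Step 1: min=4 at 5
  Swap: [4, 87, 7, 71, 28, 41, 70]
Step 2: min=7 at 2
  Swap: [4, 7, 87, 71, 28, 41, 70]
Step 3: min=28 at 4
  Swap: [4, 7, 28, 71, 87, 41, 70]

After 3 steps: [4, 7, 28, 71, 87, 41, 70]


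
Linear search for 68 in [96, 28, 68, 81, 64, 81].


i=0: 96!=68
i=1: 28!=68
i=2: 68==68 found!

Found at 2, 3 comps


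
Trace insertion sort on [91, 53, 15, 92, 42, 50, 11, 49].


Initial: [91, 53, 15, 92, 42, 50, 11, 49]
Insert 53: [53, 91, 15, 92, 42, 50, 11, 49]
Insert 15: [15, 53, 91, 92, 42, 50, 11, 49]
Insert 92: [15, 53, 91, 92, 42, 50, 11, 49]
Insert 42: [15, 42, 53, 91, 92, 50, 11, 49]
Insert 50: [15, 42, 50, 53, 91, 92, 11, 49]
Insert 11: [11, 15, 42, 50, 53, 91, 92, 49]
Insert 49: [11, 15, 42, 49, 50, 53, 91, 92]

Sorted: [11, 15, 42, 49, 50, 53, 91, 92]


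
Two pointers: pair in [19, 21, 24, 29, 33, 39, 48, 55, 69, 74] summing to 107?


lo=0(19)+hi=9(74)=93
lo=1(21)+hi=9(74)=95
lo=2(24)+hi=9(74)=98
lo=3(29)+hi=9(74)=103
lo=4(33)+hi=9(74)=107

Yes: 33+74=107


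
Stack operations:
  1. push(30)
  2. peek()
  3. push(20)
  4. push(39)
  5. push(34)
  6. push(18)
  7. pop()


push(30) -> [30]
peek()->30
push(20) -> [30, 20]
push(39) -> [30, 20, 39]
push(34) -> [30, 20, 39, 34]
push(18) -> [30, 20, 39, 34, 18]
pop()->18, [30, 20, 39, 34]

Final stack: [30, 20, 39, 34]


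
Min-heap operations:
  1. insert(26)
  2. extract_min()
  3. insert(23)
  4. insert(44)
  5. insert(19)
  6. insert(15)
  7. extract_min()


insert(26) -> [26]
extract_min()->26, []
insert(23) -> [23]
insert(44) -> [23, 44]
insert(19) -> [19, 44, 23]
insert(15) -> [15, 19, 23, 44]
extract_min()->15, [19, 44, 23]

Final heap: [19, 44, 23]


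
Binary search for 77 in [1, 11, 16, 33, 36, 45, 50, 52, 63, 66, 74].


Step 1: lo=0, hi=10, mid=5, val=45
Step 2: lo=6, hi=10, mid=8, val=63
Step 3: lo=9, hi=10, mid=9, val=66
Step 4: lo=10, hi=10, mid=10, val=74

Not found


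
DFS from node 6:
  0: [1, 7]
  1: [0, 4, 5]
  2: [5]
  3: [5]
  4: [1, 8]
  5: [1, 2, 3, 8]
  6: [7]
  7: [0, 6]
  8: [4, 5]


Visit 6, push [7]
Visit 7, push [0]
Visit 0, push [1]
Visit 1, push [5, 4]
Visit 4, push [8]
Visit 8, push [5]
Visit 5, push [3, 2]
Visit 2, push []
Visit 3, push []

DFS order: [6, 7, 0, 1, 4, 8, 5, 2, 3]


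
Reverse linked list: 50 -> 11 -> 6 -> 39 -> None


Step 1: curr=50, set curr.next=prev(None) | reversed so far: 50
Step 2: curr=11, set curr.next=prev(50) | reversed so far: 11 -> 50
Step 3: curr=6, set curr.next=prev(11) | reversed so far: 6 -> 11 -> 50
Step 4: curr=39, set curr.next=prev(6) | reversed so far: 39 -> 6 -> 11 -> 50

39 -> 6 -> 11 -> 50 -> None


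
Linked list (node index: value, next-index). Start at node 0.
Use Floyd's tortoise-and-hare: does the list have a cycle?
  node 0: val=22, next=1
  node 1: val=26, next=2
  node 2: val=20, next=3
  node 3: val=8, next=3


Floyd's tortoise (slow, +1) and hare (fast, +2):
  init: slow=0, fast=0
  step 1: slow=1, fast=2
  step 2: slow=2, fast=3
  step 3: slow=3, fast=3
  slow == fast at node 3: cycle detected

Cycle: yes


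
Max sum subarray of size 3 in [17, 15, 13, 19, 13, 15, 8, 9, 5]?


[0:3]: 45
[1:4]: 47
[2:5]: 45
[3:6]: 47
[4:7]: 36
[5:8]: 32
[6:9]: 22

Max: 47 at [1:4]


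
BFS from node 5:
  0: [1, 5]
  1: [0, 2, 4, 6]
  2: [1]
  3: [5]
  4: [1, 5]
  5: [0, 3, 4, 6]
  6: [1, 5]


Visit 5, enqueue [0, 3, 4, 6]
Visit 0, enqueue [1]
Visit 3, enqueue []
Visit 4, enqueue []
Visit 6, enqueue []
Visit 1, enqueue [2]
Visit 2, enqueue []

BFS order: [5, 0, 3, 4, 6, 1, 2]


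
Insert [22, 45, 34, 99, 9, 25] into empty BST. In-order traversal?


Insert 22: root
Insert 45: R from 22
Insert 34: R from 22 -> L from 45
Insert 99: R from 22 -> R from 45
Insert 9: L from 22
Insert 25: R from 22 -> L from 45 -> L from 34

In-order: [9, 22, 25, 34, 45, 99]


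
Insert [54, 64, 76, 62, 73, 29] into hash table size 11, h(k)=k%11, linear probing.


Insert 54: h=10 -> slot 10
Insert 64: h=9 -> slot 9
Insert 76: h=10, 1 probes -> slot 0
Insert 62: h=7 -> slot 7
Insert 73: h=7, 1 probes -> slot 8
Insert 29: h=7, 5 probes -> slot 1

Table: [76, 29, None, None, None, None, None, 62, 73, 64, 54]


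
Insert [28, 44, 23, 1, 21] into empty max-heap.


Insert 28: [28]
Insert 44: [44, 28]
Insert 23: [44, 28, 23]
Insert 1: [44, 28, 23, 1]
Insert 21: [44, 28, 23, 1, 21]

Final heap: [44, 28, 23, 1, 21]


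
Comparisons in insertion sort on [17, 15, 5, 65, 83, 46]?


Algorithm: insertion sort
Input: [17, 15, 5, 65, 83, 46]
Sorted: [5, 15, 17, 46, 65, 83]

8


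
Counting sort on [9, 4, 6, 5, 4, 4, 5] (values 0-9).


Input: [9, 4, 6, 5, 4, 4, 5]
Counts: [0, 0, 0, 0, 3, 2, 1, 0, 0, 1]

Sorted: [4, 4, 4, 5, 5, 6, 9]


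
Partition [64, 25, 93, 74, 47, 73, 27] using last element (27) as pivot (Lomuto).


Pivot: 27
  25 <= 27: swap -> [25, 64, 93, 74, 47, 73, 27]
Place pivot at 1: [25, 27, 93, 74, 47, 73, 64]

Partitioned: [25, 27, 93, 74, 47, 73, 64]


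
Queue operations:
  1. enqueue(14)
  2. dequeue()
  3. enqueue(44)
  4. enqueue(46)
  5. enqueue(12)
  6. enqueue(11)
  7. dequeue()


enqueue(14) -> [14]
dequeue()->14, []
enqueue(44) -> [44]
enqueue(46) -> [44, 46]
enqueue(12) -> [44, 46, 12]
enqueue(11) -> [44, 46, 12, 11]
dequeue()->44, [46, 12, 11]

Final queue: [46, 12, 11]


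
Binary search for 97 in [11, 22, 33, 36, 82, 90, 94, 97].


Step 1: lo=0, hi=7, mid=3, val=36
Step 2: lo=4, hi=7, mid=5, val=90
Step 3: lo=6, hi=7, mid=6, val=94
Step 4: lo=7, hi=7, mid=7, val=97

Found at index 7


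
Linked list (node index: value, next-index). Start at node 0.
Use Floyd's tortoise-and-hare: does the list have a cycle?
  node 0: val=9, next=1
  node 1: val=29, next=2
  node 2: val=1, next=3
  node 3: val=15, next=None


Floyd's tortoise (slow, +1) and hare (fast, +2):
  init: slow=0, fast=0
  step 1: slow=1, fast=2
  step 2: fast 2->3->None, no cycle

Cycle: no


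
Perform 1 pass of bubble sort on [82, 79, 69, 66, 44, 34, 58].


Initial: [82, 79, 69, 66, 44, 34, 58]
Pass 1: [79, 69, 66, 44, 34, 58, 82] (6 swaps)

After 1 pass: [79, 69, 66, 44, 34, 58, 82]


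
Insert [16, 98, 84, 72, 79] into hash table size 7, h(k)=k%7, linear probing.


Insert 16: h=2 -> slot 2
Insert 98: h=0 -> slot 0
Insert 84: h=0, 1 probes -> slot 1
Insert 72: h=2, 1 probes -> slot 3
Insert 79: h=2, 2 probes -> slot 4

Table: [98, 84, 16, 72, 79, None, None]


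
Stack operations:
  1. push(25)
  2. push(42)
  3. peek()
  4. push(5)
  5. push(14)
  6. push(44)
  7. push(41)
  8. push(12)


push(25) -> [25]
push(42) -> [25, 42]
peek()->42
push(5) -> [25, 42, 5]
push(14) -> [25, 42, 5, 14]
push(44) -> [25, 42, 5, 14, 44]
push(41) -> [25, 42, 5, 14, 44, 41]
push(12) -> [25, 42, 5, 14, 44, 41, 12]

Final stack: [25, 42, 5, 14, 44, 41, 12]


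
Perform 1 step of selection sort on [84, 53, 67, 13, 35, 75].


Initial: [84, 53, 67, 13, 35, 75]
Step 1: min=13 at 3
  Swap: [13, 53, 67, 84, 35, 75]

After 1 step: [13, 53, 67, 84, 35, 75]


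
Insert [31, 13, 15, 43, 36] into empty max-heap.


Insert 31: [31]
Insert 13: [31, 13]
Insert 15: [31, 13, 15]
Insert 43: [43, 31, 15, 13]
Insert 36: [43, 36, 15, 13, 31]

Final heap: [43, 36, 15, 13, 31]


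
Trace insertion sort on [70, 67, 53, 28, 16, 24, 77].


Initial: [70, 67, 53, 28, 16, 24, 77]
Insert 67: [67, 70, 53, 28, 16, 24, 77]
Insert 53: [53, 67, 70, 28, 16, 24, 77]
Insert 28: [28, 53, 67, 70, 16, 24, 77]
Insert 16: [16, 28, 53, 67, 70, 24, 77]
Insert 24: [16, 24, 28, 53, 67, 70, 77]
Insert 77: [16, 24, 28, 53, 67, 70, 77]

Sorted: [16, 24, 28, 53, 67, 70, 77]


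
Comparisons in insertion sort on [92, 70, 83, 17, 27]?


Algorithm: insertion sort
Input: [92, 70, 83, 17, 27]
Sorted: [17, 27, 70, 83, 92]

10


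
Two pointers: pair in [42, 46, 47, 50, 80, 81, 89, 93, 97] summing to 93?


lo=0(42)+hi=8(97)=139
lo=0(42)+hi=7(93)=135
lo=0(42)+hi=6(89)=131
lo=0(42)+hi=5(81)=123
lo=0(42)+hi=4(80)=122
lo=0(42)+hi=3(50)=92
lo=1(46)+hi=3(50)=96
lo=1(46)+hi=2(47)=93

Yes: 46+47=93


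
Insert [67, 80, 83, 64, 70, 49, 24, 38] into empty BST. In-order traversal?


Insert 67: root
Insert 80: R from 67
Insert 83: R from 67 -> R from 80
Insert 64: L from 67
Insert 70: R from 67 -> L from 80
Insert 49: L from 67 -> L from 64
Insert 24: L from 67 -> L from 64 -> L from 49
Insert 38: L from 67 -> L from 64 -> L from 49 -> R from 24

In-order: [24, 38, 49, 64, 67, 70, 80, 83]


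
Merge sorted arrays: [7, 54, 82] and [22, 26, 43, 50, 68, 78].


Take 7 from A
Take 22 from B
Take 26 from B
Take 43 from B
Take 50 from B
Take 54 from A
Take 68 from B
Take 78 from B

Merged: [7, 22, 26, 43, 50, 54, 68, 78, 82]


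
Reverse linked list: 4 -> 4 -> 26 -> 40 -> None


Step 1: curr=4, set curr.next=prev(None) | reversed so far: 4
Step 2: curr=4, set curr.next=prev(4) | reversed so far: 4 -> 4
Step 3: curr=26, set curr.next=prev(4) | reversed so far: 26 -> 4 -> 4
Step 4: curr=40, set curr.next=prev(26) | reversed so far: 40 -> 26 -> 4 -> 4

40 -> 26 -> 4 -> 4 -> None


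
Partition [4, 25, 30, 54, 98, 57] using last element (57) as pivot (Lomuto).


Pivot: 57
  4 <= 57: advance i (no swap)
  25 <= 57: advance i (no swap)
  30 <= 57: advance i (no swap)
  54 <= 57: advance i (no swap)
Place pivot at 4: [4, 25, 30, 54, 57, 98]

Partitioned: [4, 25, 30, 54, 57, 98]


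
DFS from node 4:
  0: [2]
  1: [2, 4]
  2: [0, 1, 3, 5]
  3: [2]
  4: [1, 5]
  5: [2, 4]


Visit 4, push [5, 1]
Visit 1, push [2]
Visit 2, push [5, 3, 0]
Visit 0, push []
Visit 3, push []
Visit 5, push []

DFS order: [4, 1, 2, 0, 3, 5]


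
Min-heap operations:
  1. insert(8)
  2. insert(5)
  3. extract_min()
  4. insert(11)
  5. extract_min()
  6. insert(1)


insert(8) -> [8]
insert(5) -> [5, 8]
extract_min()->5, [8]
insert(11) -> [8, 11]
extract_min()->8, [11]
insert(1) -> [1, 11]

Final heap: [1, 11]


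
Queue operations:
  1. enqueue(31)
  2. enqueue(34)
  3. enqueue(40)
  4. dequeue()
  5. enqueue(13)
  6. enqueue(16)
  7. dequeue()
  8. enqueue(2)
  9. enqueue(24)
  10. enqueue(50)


enqueue(31) -> [31]
enqueue(34) -> [31, 34]
enqueue(40) -> [31, 34, 40]
dequeue()->31, [34, 40]
enqueue(13) -> [34, 40, 13]
enqueue(16) -> [34, 40, 13, 16]
dequeue()->34, [40, 13, 16]
enqueue(2) -> [40, 13, 16, 2]
enqueue(24) -> [40, 13, 16, 2, 24]
enqueue(50) -> [40, 13, 16, 2, 24, 50]

Final queue: [40, 13, 16, 2, 24, 50]


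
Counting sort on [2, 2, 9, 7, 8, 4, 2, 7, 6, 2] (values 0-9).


Input: [2, 2, 9, 7, 8, 4, 2, 7, 6, 2]
Counts: [0, 0, 4, 0, 1, 0, 1, 2, 1, 1]

Sorted: [2, 2, 2, 2, 4, 6, 7, 7, 8, 9]


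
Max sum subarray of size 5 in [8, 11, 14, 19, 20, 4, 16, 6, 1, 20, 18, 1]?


[0:5]: 72
[1:6]: 68
[2:7]: 73
[3:8]: 65
[4:9]: 47
[5:10]: 47
[6:11]: 61
[7:12]: 46

Max: 73 at [2:7]


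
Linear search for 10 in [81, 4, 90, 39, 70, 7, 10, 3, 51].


i=0: 81!=10
i=1: 4!=10
i=2: 90!=10
i=3: 39!=10
i=4: 70!=10
i=5: 7!=10
i=6: 10==10 found!

Found at 6, 7 comps


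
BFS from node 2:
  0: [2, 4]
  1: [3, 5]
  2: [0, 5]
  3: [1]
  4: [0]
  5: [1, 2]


Visit 2, enqueue [0, 5]
Visit 0, enqueue [4]
Visit 5, enqueue [1]
Visit 4, enqueue []
Visit 1, enqueue [3]
Visit 3, enqueue []

BFS order: [2, 0, 5, 4, 1, 3]


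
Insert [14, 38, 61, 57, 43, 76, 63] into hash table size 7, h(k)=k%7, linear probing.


Insert 14: h=0 -> slot 0
Insert 38: h=3 -> slot 3
Insert 61: h=5 -> slot 5
Insert 57: h=1 -> slot 1
Insert 43: h=1, 1 probes -> slot 2
Insert 76: h=6 -> slot 6
Insert 63: h=0, 4 probes -> slot 4

Table: [14, 57, 43, 38, 63, 61, 76]


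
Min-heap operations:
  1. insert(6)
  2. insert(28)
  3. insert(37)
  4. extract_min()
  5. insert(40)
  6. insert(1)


insert(6) -> [6]
insert(28) -> [6, 28]
insert(37) -> [6, 28, 37]
extract_min()->6, [28, 37]
insert(40) -> [28, 37, 40]
insert(1) -> [1, 28, 40, 37]

Final heap: [1, 28, 40, 37]


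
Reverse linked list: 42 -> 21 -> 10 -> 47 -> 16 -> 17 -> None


Step 1: curr=42, set curr.next=prev(None) | reversed so far: 42
Step 2: curr=21, set curr.next=prev(42) | reversed so far: 21 -> 42
Step 3: curr=10, set curr.next=prev(21) | reversed so far: 10 -> 21 -> 42
Step 4: curr=47, set curr.next=prev(10) | reversed so far: 47 -> 10 -> 21 -> 42
Step 5: curr=16, set curr.next=prev(47) | reversed so far: 16 -> 47 -> 10 -> 21 -> 42
Step 6: curr=17, set curr.next=prev(16) | reversed so far: 17 -> 16 -> 47 -> 10 -> 21 -> 42

17 -> 16 -> 47 -> 10 -> 21 -> 42 -> None


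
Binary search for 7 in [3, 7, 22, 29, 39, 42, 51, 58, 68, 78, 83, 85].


Step 1: lo=0, hi=11, mid=5, val=42
Step 2: lo=0, hi=4, mid=2, val=22
Step 3: lo=0, hi=1, mid=0, val=3
Step 4: lo=1, hi=1, mid=1, val=7

Found at index 1


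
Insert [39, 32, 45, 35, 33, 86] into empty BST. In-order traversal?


Insert 39: root
Insert 32: L from 39
Insert 45: R from 39
Insert 35: L from 39 -> R from 32
Insert 33: L from 39 -> R from 32 -> L from 35
Insert 86: R from 39 -> R from 45

In-order: [32, 33, 35, 39, 45, 86]


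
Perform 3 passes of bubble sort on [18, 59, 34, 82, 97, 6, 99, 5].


Initial: [18, 59, 34, 82, 97, 6, 99, 5]
Pass 1: [18, 34, 59, 82, 6, 97, 5, 99] (3 swaps)
Pass 2: [18, 34, 59, 6, 82, 5, 97, 99] (2 swaps)
Pass 3: [18, 34, 6, 59, 5, 82, 97, 99] (2 swaps)

After 3 passes: [18, 34, 6, 59, 5, 82, 97, 99]


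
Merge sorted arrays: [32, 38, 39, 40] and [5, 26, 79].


Take 5 from B
Take 26 from B
Take 32 from A
Take 38 from A
Take 39 from A
Take 40 from A

Merged: [5, 26, 32, 38, 39, 40, 79]


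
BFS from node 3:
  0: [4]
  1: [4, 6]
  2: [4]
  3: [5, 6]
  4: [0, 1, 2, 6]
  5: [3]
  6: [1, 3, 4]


Visit 3, enqueue [5, 6]
Visit 5, enqueue []
Visit 6, enqueue [1, 4]
Visit 1, enqueue []
Visit 4, enqueue [0, 2]
Visit 0, enqueue []
Visit 2, enqueue []

BFS order: [3, 5, 6, 1, 4, 0, 2]


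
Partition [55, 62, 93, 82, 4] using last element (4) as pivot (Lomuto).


Pivot: 4
Place pivot at 0: [4, 62, 93, 82, 55]

Partitioned: [4, 62, 93, 82, 55]


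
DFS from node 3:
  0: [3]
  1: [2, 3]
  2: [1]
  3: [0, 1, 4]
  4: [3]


Visit 3, push [4, 1, 0]
Visit 0, push []
Visit 1, push [2]
Visit 2, push []
Visit 4, push []

DFS order: [3, 0, 1, 2, 4]


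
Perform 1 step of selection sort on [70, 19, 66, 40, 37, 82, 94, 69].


Initial: [70, 19, 66, 40, 37, 82, 94, 69]
Step 1: min=19 at 1
  Swap: [19, 70, 66, 40, 37, 82, 94, 69]

After 1 step: [19, 70, 66, 40, 37, 82, 94, 69]


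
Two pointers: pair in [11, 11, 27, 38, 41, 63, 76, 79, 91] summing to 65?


lo=0(11)+hi=8(91)=102
lo=0(11)+hi=7(79)=90
lo=0(11)+hi=6(76)=87
lo=0(11)+hi=5(63)=74
lo=0(11)+hi=4(41)=52
lo=1(11)+hi=4(41)=52
lo=2(27)+hi=4(41)=68
lo=2(27)+hi=3(38)=65

Yes: 27+38=65


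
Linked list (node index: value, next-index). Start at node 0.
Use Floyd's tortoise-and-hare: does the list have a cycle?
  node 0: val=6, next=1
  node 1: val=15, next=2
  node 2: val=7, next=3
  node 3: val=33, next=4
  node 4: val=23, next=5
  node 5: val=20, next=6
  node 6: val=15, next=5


Floyd's tortoise (slow, +1) and hare (fast, +2):
  init: slow=0, fast=0
  step 1: slow=1, fast=2
  step 2: slow=2, fast=4
  step 3: slow=3, fast=6
  step 4: slow=4, fast=6
  step 5: slow=5, fast=6
  step 6: slow=6, fast=6
  slow == fast at node 6: cycle detected

Cycle: yes


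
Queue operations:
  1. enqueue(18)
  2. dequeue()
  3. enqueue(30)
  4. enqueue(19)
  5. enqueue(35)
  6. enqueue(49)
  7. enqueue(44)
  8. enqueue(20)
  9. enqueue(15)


enqueue(18) -> [18]
dequeue()->18, []
enqueue(30) -> [30]
enqueue(19) -> [30, 19]
enqueue(35) -> [30, 19, 35]
enqueue(49) -> [30, 19, 35, 49]
enqueue(44) -> [30, 19, 35, 49, 44]
enqueue(20) -> [30, 19, 35, 49, 44, 20]
enqueue(15) -> [30, 19, 35, 49, 44, 20, 15]

Final queue: [30, 19, 35, 49, 44, 20, 15]


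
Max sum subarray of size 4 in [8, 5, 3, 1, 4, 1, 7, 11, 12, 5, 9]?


[0:4]: 17
[1:5]: 13
[2:6]: 9
[3:7]: 13
[4:8]: 23
[5:9]: 31
[6:10]: 35
[7:11]: 37

Max: 37 at [7:11]


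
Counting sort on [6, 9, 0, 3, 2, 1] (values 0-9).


Input: [6, 9, 0, 3, 2, 1]
Counts: [1, 1, 1, 1, 0, 0, 1, 0, 0, 1]

Sorted: [0, 1, 2, 3, 6, 9]


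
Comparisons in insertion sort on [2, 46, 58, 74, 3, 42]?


Algorithm: insertion sort
Input: [2, 46, 58, 74, 3, 42]
Sorted: [2, 3, 42, 46, 58, 74]

11


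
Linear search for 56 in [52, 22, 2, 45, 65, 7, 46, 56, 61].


i=0: 52!=56
i=1: 22!=56
i=2: 2!=56
i=3: 45!=56
i=4: 65!=56
i=5: 7!=56
i=6: 46!=56
i=7: 56==56 found!

Found at 7, 8 comps


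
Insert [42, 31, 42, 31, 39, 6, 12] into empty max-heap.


Insert 42: [42]
Insert 31: [42, 31]
Insert 42: [42, 31, 42]
Insert 31: [42, 31, 42, 31]
Insert 39: [42, 39, 42, 31, 31]
Insert 6: [42, 39, 42, 31, 31, 6]
Insert 12: [42, 39, 42, 31, 31, 6, 12]

Final heap: [42, 39, 42, 31, 31, 6, 12]


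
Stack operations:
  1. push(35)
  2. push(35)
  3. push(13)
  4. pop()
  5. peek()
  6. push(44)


push(35) -> [35]
push(35) -> [35, 35]
push(13) -> [35, 35, 13]
pop()->13, [35, 35]
peek()->35
push(44) -> [35, 35, 44]

Final stack: [35, 35, 44]


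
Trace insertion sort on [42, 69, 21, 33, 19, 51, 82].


Initial: [42, 69, 21, 33, 19, 51, 82]
Insert 69: [42, 69, 21, 33, 19, 51, 82]
Insert 21: [21, 42, 69, 33, 19, 51, 82]
Insert 33: [21, 33, 42, 69, 19, 51, 82]
Insert 19: [19, 21, 33, 42, 69, 51, 82]
Insert 51: [19, 21, 33, 42, 51, 69, 82]
Insert 82: [19, 21, 33, 42, 51, 69, 82]

Sorted: [19, 21, 33, 42, 51, 69, 82]


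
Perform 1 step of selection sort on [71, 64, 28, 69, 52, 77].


Initial: [71, 64, 28, 69, 52, 77]
Step 1: min=28 at 2
  Swap: [28, 64, 71, 69, 52, 77]

After 1 step: [28, 64, 71, 69, 52, 77]


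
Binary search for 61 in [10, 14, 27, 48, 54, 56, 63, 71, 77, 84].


Step 1: lo=0, hi=9, mid=4, val=54
Step 2: lo=5, hi=9, mid=7, val=71
Step 3: lo=5, hi=6, mid=5, val=56
Step 4: lo=6, hi=6, mid=6, val=63

Not found


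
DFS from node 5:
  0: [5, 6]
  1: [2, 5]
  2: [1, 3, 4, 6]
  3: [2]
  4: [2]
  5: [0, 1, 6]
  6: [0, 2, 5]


Visit 5, push [6, 1, 0]
Visit 0, push [6]
Visit 6, push [2]
Visit 2, push [4, 3, 1]
Visit 1, push []
Visit 3, push []
Visit 4, push []

DFS order: [5, 0, 6, 2, 1, 3, 4]


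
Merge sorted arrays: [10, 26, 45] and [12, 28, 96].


Take 10 from A
Take 12 from B
Take 26 from A
Take 28 from B
Take 45 from A

Merged: [10, 12, 26, 28, 45, 96]


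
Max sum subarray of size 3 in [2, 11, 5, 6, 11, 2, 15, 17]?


[0:3]: 18
[1:4]: 22
[2:5]: 22
[3:6]: 19
[4:7]: 28
[5:8]: 34

Max: 34 at [5:8]


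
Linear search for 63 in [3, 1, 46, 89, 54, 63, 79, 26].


i=0: 3!=63
i=1: 1!=63
i=2: 46!=63
i=3: 89!=63
i=4: 54!=63
i=5: 63==63 found!

Found at 5, 6 comps


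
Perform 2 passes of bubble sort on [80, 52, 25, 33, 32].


Initial: [80, 52, 25, 33, 32]
Pass 1: [52, 25, 33, 32, 80] (4 swaps)
Pass 2: [25, 33, 32, 52, 80] (3 swaps)

After 2 passes: [25, 33, 32, 52, 80]


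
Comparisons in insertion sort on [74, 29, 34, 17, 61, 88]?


Algorithm: insertion sort
Input: [74, 29, 34, 17, 61, 88]
Sorted: [17, 29, 34, 61, 74, 88]

9


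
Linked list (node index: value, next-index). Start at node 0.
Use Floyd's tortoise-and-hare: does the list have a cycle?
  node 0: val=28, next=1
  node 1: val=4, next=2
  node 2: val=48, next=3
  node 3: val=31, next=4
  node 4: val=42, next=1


Floyd's tortoise (slow, +1) and hare (fast, +2):
  init: slow=0, fast=0
  step 1: slow=1, fast=2
  step 2: slow=2, fast=4
  step 3: slow=3, fast=2
  step 4: slow=4, fast=4
  slow == fast at node 4: cycle detected

Cycle: yes


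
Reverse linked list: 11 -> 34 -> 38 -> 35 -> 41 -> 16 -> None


Step 1: curr=11, set curr.next=prev(None) | reversed so far: 11
Step 2: curr=34, set curr.next=prev(11) | reversed so far: 34 -> 11
Step 3: curr=38, set curr.next=prev(34) | reversed so far: 38 -> 34 -> 11
Step 4: curr=35, set curr.next=prev(38) | reversed so far: 35 -> 38 -> 34 -> 11
Step 5: curr=41, set curr.next=prev(35) | reversed so far: 41 -> 35 -> 38 -> 34 -> 11
Step 6: curr=16, set curr.next=prev(41) | reversed so far: 16 -> 41 -> 35 -> 38 -> 34 -> 11

16 -> 41 -> 35 -> 38 -> 34 -> 11 -> None


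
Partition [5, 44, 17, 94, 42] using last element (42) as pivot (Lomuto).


Pivot: 42
  5 <= 42: advance i (no swap)
  17 <= 42: swap -> [5, 17, 44, 94, 42]
Place pivot at 2: [5, 17, 42, 94, 44]

Partitioned: [5, 17, 42, 94, 44]


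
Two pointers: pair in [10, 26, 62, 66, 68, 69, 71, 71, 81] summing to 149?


lo=0(10)+hi=8(81)=91
lo=1(26)+hi=8(81)=107
lo=2(62)+hi=8(81)=143
lo=3(66)+hi=8(81)=147
lo=4(68)+hi=8(81)=149

Yes: 68+81=149


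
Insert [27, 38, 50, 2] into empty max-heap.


Insert 27: [27]
Insert 38: [38, 27]
Insert 50: [50, 27, 38]
Insert 2: [50, 27, 38, 2]

Final heap: [50, 27, 38, 2]


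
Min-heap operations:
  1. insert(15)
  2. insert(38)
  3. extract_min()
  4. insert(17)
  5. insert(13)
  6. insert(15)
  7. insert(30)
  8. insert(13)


insert(15) -> [15]
insert(38) -> [15, 38]
extract_min()->15, [38]
insert(17) -> [17, 38]
insert(13) -> [13, 38, 17]
insert(15) -> [13, 15, 17, 38]
insert(30) -> [13, 15, 17, 38, 30]
insert(13) -> [13, 15, 13, 38, 30, 17]

Final heap: [13, 15, 13, 38, 30, 17]


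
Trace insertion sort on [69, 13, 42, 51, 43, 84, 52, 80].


Initial: [69, 13, 42, 51, 43, 84, 52, 80]
Insert 13: [13, 69, 42, 51, 43, 84, 52, 80]
Insert 42: [13, 42, 69, 51, 43, 84, 52, 80]
Insert 51: [13, 42, 51, 69, 43, 84, 52, 80]
Insert 43: [13, 42, 43, 51, 69, 84, 52, 80]
Insert 84: [13, 42, 43, 51, 69, 84, 52, 80]
Insert 52: [13, 42, 43, 51, 52, 69, 84, 80]
Insert 80: [13, 42, 43, 51, 52, 69, 80, 84]

Sorted: [13, 42, 43, 51, 52, 69, 80, 84]


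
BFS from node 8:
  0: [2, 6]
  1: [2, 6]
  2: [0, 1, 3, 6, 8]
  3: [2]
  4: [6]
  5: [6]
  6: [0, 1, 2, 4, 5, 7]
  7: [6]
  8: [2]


Visit 8, enqueue [2]
Visit 2, enqueue [0, 1, 3, 6]
Visit 0, enqueue []
Visit 1, enqueue []
Visit 3, enqueue []
Visit 6, enqueue [4, 5, 7]
Visit 4, enqueue []
Visit 5, enqueue []
Visit 7, enqueue []

BFS order: [8, 2, 0, 1, 3, 6, 4, 5, 7]


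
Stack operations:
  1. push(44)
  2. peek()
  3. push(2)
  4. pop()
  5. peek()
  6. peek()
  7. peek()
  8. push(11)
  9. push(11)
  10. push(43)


push(44) -> [44]
peek()->44
push(2) -> [44, 2]
pop()->2, [44]
peek()->44
peek()->44
peek()->44
push(11) -> [44, 11]
push(11) -> [44, 11, 11]
push(43) -> [44, 11, 11, 43]

Final stack: [44, 11, 11, 43]


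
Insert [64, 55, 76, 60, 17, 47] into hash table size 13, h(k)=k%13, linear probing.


Insert 64: h=12 -> slot 12
Insert 55: h=3 -> slot 3
Insert 76: h=11 -> slot 11
Insert 60: h=8 -> slot 8
Insert 17: h=4 -> slot 4
Insert 47: h=8, 1 probes -> slot 9

Table: [None, None, None, 55, 17, None, None, None, 60, 47, None, 76, 64]


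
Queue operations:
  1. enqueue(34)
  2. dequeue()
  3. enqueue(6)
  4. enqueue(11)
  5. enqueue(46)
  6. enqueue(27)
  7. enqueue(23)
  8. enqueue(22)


enqueue(34) -> [34]
dequeue()->34, []
enqueue(6) -> [6]
enqueue(11) -> [6, 11]
enqueue(46) -> [6, 11, 46]
enqueue(27) -> [6, 11, 46, 27]
enqueue(23) -> [6, 11, 46, 27, 23]
enqueue(22) -> [6, 11, 46, 27, 23, 22]

Final queue: [6, 11, 46, 27, 23, 22]


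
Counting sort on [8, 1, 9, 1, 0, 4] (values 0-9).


Input: [8, 1, 9, 1, 0, 4]
Counts: [1, 2, 0, 0, 1, 0, 0, 0, 1, 1]

Sorted: [0, 1, 1, 4, 8, 9]


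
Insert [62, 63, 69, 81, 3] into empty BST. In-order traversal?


Insert 62: root
Insert 63: R from 62
Insert 69: R from 62 -> R from 63
Insert 81: R from 62 -> R from 63 -> R from 69
Insert 3: L from 62

In-order: [3, 62, 63, 69, 81]


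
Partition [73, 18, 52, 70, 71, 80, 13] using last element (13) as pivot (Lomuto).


Pivot: 13
Place pivot at 0: [13, 18, 52, 70, 71, 80, 73]

Partitioned: [13, 18, 52, 70, 71, 80, 73]


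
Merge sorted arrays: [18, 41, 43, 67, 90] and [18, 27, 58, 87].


Take 18 from A
Take 18 from B
Take 27 from B
Take 41 from A
Take 43 from A
Take 58 from B
Take 67 from A
Take 87 from B

Merged: [18, 18, 27, 41, 43, 58, 67, 87, 90]


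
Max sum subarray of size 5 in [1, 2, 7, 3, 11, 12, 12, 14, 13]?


[0:5]: 24
[1:6]: 35
[2:7]: 45
[3:8]: 52
[4:9]: 62

Max: 62 at [4:9]


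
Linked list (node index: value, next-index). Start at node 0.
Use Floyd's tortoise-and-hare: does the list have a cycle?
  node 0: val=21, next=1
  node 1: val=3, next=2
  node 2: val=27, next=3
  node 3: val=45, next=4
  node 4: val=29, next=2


Floyd's tortoise (slow, +1) and hare (fast, +2):
  init: slow=0, fast=0
  step 1: slow=1, fast=2
  step 2: slow=2, fast=4
  step 3: slow=3, fast=3
  slow == fast at node 3: cycle detected

Cycle: yes


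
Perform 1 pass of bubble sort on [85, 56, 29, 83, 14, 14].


Initial: [85, 56, 29, 83, 14, 14]
Pass 1: [56, 29, 83, 14, 14, 85] (5 swaps)

After 1 pass: [56, 29, 83, 14, 14, 85]


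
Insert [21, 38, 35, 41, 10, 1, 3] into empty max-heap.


Insert 21: [21]
Insert 38: [38, 21]
Insert 35: [38, 21, 35]
Insert 41: [41, 38, 35, 21]
Insert 10: [41, 38, 35, 21, 10]
Insert 1: [41, 38, 35, 21, 10, 1]
Insert 3: [41, 38, 35, 21, 10, 1, 3]

Final heap: [41, 38, 35, 21, 10, 1, 3]


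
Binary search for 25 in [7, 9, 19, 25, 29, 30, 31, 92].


Step 1: lo=0, hi=7, mid=3, val=25

Found at index 3


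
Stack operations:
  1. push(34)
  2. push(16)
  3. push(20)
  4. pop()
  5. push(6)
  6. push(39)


push(34) -> [34]
push(16) -> [34, 16]
push(20) -> [34, 16, 20]
pop()->20, [34, 16]
push(6) -> [34, 16, 6]
push(39) -> [34, 16, 6, 39]

Final stack: [34, 16, 6, 39]


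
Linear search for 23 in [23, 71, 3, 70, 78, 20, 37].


i=0: 23==23 found!

Found at 0, 1 comps


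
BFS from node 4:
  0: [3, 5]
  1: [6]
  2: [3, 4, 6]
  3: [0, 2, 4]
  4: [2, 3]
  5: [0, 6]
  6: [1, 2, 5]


Visit 4, enqueue [2, 3]
Visit 2, enqueue [6]
Visit 3, enqueue [0]
Visit 6, enqueue [1, 5]
Visit 0, enqueue []
Visit 1, enqueue []
Visit 5, enqueue []

BFS order: [4, 2, 3, 6, 0, 1, 5]


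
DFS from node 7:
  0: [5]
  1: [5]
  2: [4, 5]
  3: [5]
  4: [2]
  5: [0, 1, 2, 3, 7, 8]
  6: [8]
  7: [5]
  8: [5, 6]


Visit 7, push [5]
Visit 5, push [8, 3, 2, 1, 0]
Visit 0, push []
Visit 1, push []
Visit 2, push [4]
Visit 4, push []
Visit 3, push []
Visit 8, push [6]
Visit 6, push []

DFS order: [7, 5, 0, 1, 2, 4, 3, 8, 6]


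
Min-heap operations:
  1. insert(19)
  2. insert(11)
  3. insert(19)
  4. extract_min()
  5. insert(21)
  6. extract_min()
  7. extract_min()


insert(19) -> [19]
insert(11) -> [11, 19]
insert(19) -> [11, 19, 19]
extract_min()->11, [19, 19]
insert(21) -> [19, 19, 21]
extract_min()->19, [19, 21]
extract_min()->19, [21]

Final heap: [21]


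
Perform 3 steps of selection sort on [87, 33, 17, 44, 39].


Initial: [87, 33, 17, 44, 39]
Step 1: min=17 at 2
  Swap: [17, 33, 87, 44, 39]
Step 2: min=33 at 1
  Swap: [17, 33, 87, 44, 39]
Step 3: min=39 at 4
  Swap: [17, 33, 39, 44, 87]

After 3 steps: [17, 33, 39, 44, 87]


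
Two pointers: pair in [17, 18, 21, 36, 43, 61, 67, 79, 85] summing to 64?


lo=0(17)+hi=8(85)=102
lo=0(17)+hi=7(79)=96
lo=0(17)+hi=6(67)=84
lo=0(17)+hi=5(61)=78
lo=0(17)+hi=4(43)=60
lo=1(18)+hi=4(43)=61
lo=2(21)+hi=4(43)=64

Yes: 21+43=64


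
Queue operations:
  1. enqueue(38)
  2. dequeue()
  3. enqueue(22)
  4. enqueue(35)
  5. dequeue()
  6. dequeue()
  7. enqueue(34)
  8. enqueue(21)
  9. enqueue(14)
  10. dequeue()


enqueue(38) -> [38]
dequeue()->38, []
enqueue(22) -> [22]
enqueue(35) -> [22, 35]
dequeue()->22, [35]
dequeue()->35, []
enqueue(34) -> [34]
enqueue(21) -> [34, 21]
enqueue(14) -> [34, 21, 14]
dequeue()->34, [21, 14]

Final queue: [21, 14]


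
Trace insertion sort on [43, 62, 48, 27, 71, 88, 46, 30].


Initial: [43, 62, 48, 27, 71, 88, 46, 30]
Insert 62: [43, 62, 48, 27, 71, 88, 46, 30]
Insert 48: [43, 48, 62, 27, 71, 88, 46, 30]
Insert 27: [27, 43, 48, 62, 71, 88, 46, 30]
Insert 71: [27, 43, 48, 62, 71, 88, 46, 30]
Insert 88: [27, 43, 48, 62, 71, 88, 46, 30]
Insert 46: [27, 43, 46, 48, 62, 71, 88, 30]
Insert 30: [27, 30, 43, 46, 48, 62, 71, 88]

Sorted: [27, 30, 43, 46, 48, 62, 71, 88]


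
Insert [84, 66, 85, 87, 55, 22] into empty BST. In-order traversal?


Insert 84: root
Insert 66: L from 84
Insert 85: R from 84
Insert 87: R from 84 -> R from 85
Insert 55: L from 84 -> L from 66
Insert 22: L from 84 -> L from 66 -> L from 55

In-order: [22, 55, 66, 84, 85, 87]


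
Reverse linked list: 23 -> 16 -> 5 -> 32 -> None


Step 1: curr=23, set curr.next=prev(None) | reversed so far: 23
Step 2: curr=16, set curr.next=prev(23) | reversed so far: 16 -> 23
Step 3: curr=5, set curr.next=prev(16) | reversed so far: 5 -> 16 -> 23
Step 4: curr=32, set curr.next=prev(5) | reversed so far: 32 -> 5 -> 16 -> 23

32 -> 5 -> 16 -> 23 -> None


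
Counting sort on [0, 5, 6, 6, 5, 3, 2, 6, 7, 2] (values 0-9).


Input: [0, 5, 6, 6, 5, 3, 2, 6, 7, 2]
Counts: [1, 0, 2, 1, 0, 2, 3, 1, 0, 0]

Sorted: [0, 2, 2, 3, 5, 5, 6, 6, 6, 7]


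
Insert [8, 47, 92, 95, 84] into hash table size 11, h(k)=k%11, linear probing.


Insert 8: h=8 -> slot 8
Insert 47: h=3 -> slot 3
Insert 92: h=4 -> slot 4
Insert 95: h=7 -> slot 7
Insert 84: h=7, 2 probes -> slot 9

Table: [None, None, None, 47, 92, None, None, 95, 8, 84, None]


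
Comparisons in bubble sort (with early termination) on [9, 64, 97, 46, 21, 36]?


Algorithm: bubble sort (with early termination)
Input: [9, 64, 97, 46, 21, 36]
Sorted: [9, 21, 36, 46, 64, 97]

14
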